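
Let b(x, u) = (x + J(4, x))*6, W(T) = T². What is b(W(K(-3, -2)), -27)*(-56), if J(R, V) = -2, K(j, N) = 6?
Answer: -11424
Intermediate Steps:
b(x, u) = -12 + 6*x (b(x, u) = (x - 2)*6 = (-2 + x)*6 = -12 + 6*x)
b(W(K(-3, -2)), -27)*(-56) = (-12 + 6*6²)*(-56) = (-12 + 6*36)*(-56) = (-12 + 216)*(-56) = 204*(-56) = -11424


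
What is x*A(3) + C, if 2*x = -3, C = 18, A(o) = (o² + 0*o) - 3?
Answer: 9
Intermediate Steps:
A(o) = -3 + o² (A(o) = (o² + 0) - 3 = o² - 3 = -3 + o²)
x = -3/2 (x = (½)*(-3) = -3/2 ≈ -1.5000)
x*A(3) + C = -3*(-3 + 3²)/2 + 18 = -3*(-3 + 9)/2 + 18 = -3/2*6 + 18 = -9 + 18 = 9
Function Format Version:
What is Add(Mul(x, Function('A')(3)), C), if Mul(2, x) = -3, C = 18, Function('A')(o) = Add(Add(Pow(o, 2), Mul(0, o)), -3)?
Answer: 9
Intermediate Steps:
Function('A')(o) = Add(-3, Pow(o, 2)) (Function('A')(o) = Add(Add(Pow(o, 2), 0), -3) = Add(Pow(o, 2), -3) = Add(-3, Pow(o, 2)))
x = Rational(-3, 2) (x = Mul(Rational(1, 2), -3) = Rational(-3, 2) ≈ -1.5000)
Add(Mul(x, Function('A')(3)), C) = Add(Mul(Rational(-3, 2), Add(-3, Pow(3, 2))), 18) = Add(Mul(Rational(-3, 2), Add(-3, 9)), 18) = Add(Mul(Rational(-3, 2), 6), 18) = Add(-9, 18) = 9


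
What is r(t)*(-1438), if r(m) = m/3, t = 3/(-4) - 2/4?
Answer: 3595/6 ≈ 599.17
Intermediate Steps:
t = -5/4 (t = 3*(-¼) - 2*¼ = -¾ - ½ = -5/4 ≈ -1.2500)
r(m) = m/3 (r(m) = m*(⅓) = m/3)
r(t)*(-1438) = ((⅓)*(-5/4))*(-1438) = -5/12*(-1438) = 3595/6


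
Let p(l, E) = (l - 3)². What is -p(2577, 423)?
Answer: -6625476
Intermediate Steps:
p(l, E) = (-3 + l)²
-p(2577, 423) = -(-3 + 2577)² = -1*2574² = -1*6625476 = -6625476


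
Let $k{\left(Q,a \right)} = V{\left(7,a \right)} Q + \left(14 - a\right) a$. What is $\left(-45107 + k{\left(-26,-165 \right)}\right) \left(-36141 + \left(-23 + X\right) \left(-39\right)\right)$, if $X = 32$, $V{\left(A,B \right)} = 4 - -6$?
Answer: $2733323784$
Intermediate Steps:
$V{\left(A,B \right)} = 10$ ($V{\left(A,B \right)} = 4 + 6 = 10$)
$k{\left(Q,a \right)} = 10 Q + a \left(14 - a\right)$ ($k{\left(Q,a \right)} = 10 Q + \left(14 - a\right) a = 10 Q + a \left(14 - a\right)$)
$\left(-45107 + k{\left(-26,-165 \right)}\right) \left(-36141 + \left(-23 + X\right) \left(-39\right)\right) = \left(-45107 + \left(- \left(-165\right)^{2} + 10 \left(-26\right) + 14 \left(-165\right)\right)\right) \left(-36141 + \left(-23 + 32\right) \left(-39\right)\right) = \left(-45107 - 29795\right) \left(-36141 + 9 \left(-39\right)\right) = \left(-45107 - 29795\right) \left(-36141 - 351\right) = \left(-45107 - 29795\right) \left(-36492\right) = \left(-74902\right) \left(-36492\right) = 2733323784$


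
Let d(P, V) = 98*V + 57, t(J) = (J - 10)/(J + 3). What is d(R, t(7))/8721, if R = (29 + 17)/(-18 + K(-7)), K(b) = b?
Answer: 46/14535 ≈ 0.0031648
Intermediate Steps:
t(J) = (-10 + J)/(3 + J)
R = -46/25 (R = (29 + 17)/(-18 - 7) = 46/(-25) = 46*(-1/25) = -46/25 ≈ -1.8400)
d(P, V) = 57 + 98*V
d(R, t(7))/8721 = (57 + 98*((-10 + 7)/(3 + 7)))/8721 = (57 + 98*(-3/10))*(1/8721) = (57 - 147/5)*(1/8721) = (138/5)*(1/8721) = 46/14535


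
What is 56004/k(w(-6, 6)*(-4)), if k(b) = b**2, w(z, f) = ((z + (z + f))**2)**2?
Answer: 4667/2239488 ≈ 0.0020840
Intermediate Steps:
w(z, f) = (f + 2*z)**4 (w(z, f) = ((z + (f + z))**2)**2 = ((f + 2*z)**2)**2 = (f + 2*z)**4)
56004/k(w(-6, 6)*(-4)) = 56004/(((6 + 2*(-6))**4*(-4))**2) = 56004/(((6 - 12)**4*(-4))**2) = 56004/(((-6)**4*(-4))**2) = 56004/((1296*(-4))**2) = 56004/((-5184)**2) = 56004/26873856 = 56004*(1/26873856) = 4667/2239488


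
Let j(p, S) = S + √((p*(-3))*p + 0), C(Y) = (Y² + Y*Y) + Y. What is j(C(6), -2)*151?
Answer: -302 + 11778*I*√3 ≈ -302.0 + 20400.0*I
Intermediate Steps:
C(Y) = Y + 2*Y² (C(Y) = (Y² + Y²) + Y = 2*Y² + Y = Y + 2*Y²)
j(p, S) = S + √3*√(-p²) (j(p, S) = S + √((-3*p)*p + 0) = S + √(-3*p² + 0) = S + √(-3*p²) = S + √3*√(-p²))
j(C(6), -2)*151 = (-2 + √3*√(-(6*(1 + 2*6))²))*151 = (-2 + √3*√(-(6*(1 + 12))²))*151 = (-2 + √3*√(-(6*13)²))*151 = (-2 + √3*√(-1*78²))*151 = (-2 + √3*√(-1*6084))*151 = (-2 + √3*√(-6084))*151 = (-2 + √3*(78*I))*151 = (-2 + 78*I*√3)*151 = -302 + 11778*I*√3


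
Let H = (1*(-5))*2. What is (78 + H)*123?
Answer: 8364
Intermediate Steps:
H = -10 (H = -5*2 = -10)
(78 + H)*123 = (78 - 10)*123 = 68*123 = 8364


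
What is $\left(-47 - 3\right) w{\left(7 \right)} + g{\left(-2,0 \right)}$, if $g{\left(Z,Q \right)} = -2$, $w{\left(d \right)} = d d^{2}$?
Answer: $-17152$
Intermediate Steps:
$w{\left(d \right)} = d^{3}$
$\left(-47 - 3\right) w{\left(7 \right)} + g{\left(-2,0 \right)} = \left(-47 - 3\right) 7^{3} - 2 = \left(-47 - 3\right) 343 - 2 = \left(-50\right) 343 - 2 = -17150 - 2 = -17152$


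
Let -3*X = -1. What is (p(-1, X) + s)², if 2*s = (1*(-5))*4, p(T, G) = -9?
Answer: 361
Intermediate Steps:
X = ⅓ (X = -⅓*(-1) = ⅓ ≈ 0.33333)
s = -10 (s = ((1*(-5))*4)/2 = (-5*4)/2 = (½)*(-20) = -10)
(p(-1, X) + s)² = (-9 - 10)² = (-19)² = 361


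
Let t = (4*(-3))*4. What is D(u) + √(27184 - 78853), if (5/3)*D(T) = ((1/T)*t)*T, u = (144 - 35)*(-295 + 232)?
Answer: -144/5 + 3*I*√5741 ≈ -28.8 + 227.31*I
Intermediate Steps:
t = -48 (t = -12*4 = -48)
u = -6867 (u = 109*(-63) = -6867)
D(T) = -144/5 (D(T) = 3*(((1/T)*(-48))*T)/5 = 3*((-48/T)*T)/5 = (⅗)*(-48) = -144/5)
D(u) + √(27184 - 78853) = -144/5 + √(27184 - 78853) = -144/5 + √(-51669) = -144/5 + 3*I*√5741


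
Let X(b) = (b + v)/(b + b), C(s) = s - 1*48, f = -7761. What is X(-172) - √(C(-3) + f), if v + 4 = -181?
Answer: 357/344 - 6*I*√217 ≈ 1.0378 - 88.385*I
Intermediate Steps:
v = -185 (v = -4 - 181 = -185)
C(s) = -48 + s (C(s) = s - 48 = -48 + s)
X(b) = (-185 + b)/(2*b) (X(b) = (b - 185)/(b + b) = (-185 + b)/((2*b)) = (-185 + b)*(1/(2*b)) = (-185 + b)/(2*b))
X(-172) - √(C(-3) + f) = (½)*(-185 - 172)/(-172) - √((-48 - 3) - 7761) = (½)*(-1/172)*(-357) - √(-51 - 7761) = 357/344 - √(-7812) = 357/344 - 6*I*√217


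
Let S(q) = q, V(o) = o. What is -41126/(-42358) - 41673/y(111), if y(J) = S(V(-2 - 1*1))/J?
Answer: 32655941842/21179 ≈ 1.5419e+6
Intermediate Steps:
y(J) = -3/J (y(J) = (-2 - 1*1)/J = (-2 - 1)/J = -3/J)
-41126/(-42358) - 41673/y(111) = -41126/(-42358) - 41673/((-3/111)) = -41126*(-1/42358) - 41673/((-3*1/111)) = 20563/21179 - 41673/(-1/37) = 20563/21179 - 41673*(-37) = 20563/21179 + 1541901 = 32655941842/21179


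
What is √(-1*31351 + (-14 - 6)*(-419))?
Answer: I*√22971 ≈ 151.56*I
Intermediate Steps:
√(-1*31351 + (-14 - 6)*(-419)) = √(-31351 - 20*(-419)) = √(-31351 + 8380) = √(-22971) = I*√22971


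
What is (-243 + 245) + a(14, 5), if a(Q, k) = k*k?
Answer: 27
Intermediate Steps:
a(Q, k) = k**2
(-243 + 245) + a(14, 5) = (-243 + 245) + 5**2 = 2 + 25 = 27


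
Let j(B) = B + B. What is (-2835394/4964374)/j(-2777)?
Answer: 1417697/13786066598 ≈ 0.00010284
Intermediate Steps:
j(B) = 2*B
(-2835394/4964374)/j(-2777) = (-2835394/4964374)/((2*(-2777))) = -2835394*1/4964374/(-5554) = -1417697/2482187*(-1/5554) = 1417697/13786066598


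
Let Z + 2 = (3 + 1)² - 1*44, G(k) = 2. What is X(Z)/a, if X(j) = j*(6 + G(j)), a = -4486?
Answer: 120/2243 ≈ 0.053500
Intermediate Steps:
Z = -30 (Z = -2 + ((3 + 1)² - 1*44) = -2 + (4² - 44) = -2 + (16 - 44) = -2 - 28 = -30)
X(j) = 8*j (X(j) = j*(6 + 2) = j*8 = 8*j)
X(Z)/a = (8*(-30))/(-4486) = -240*(-1/4486) = 120/2243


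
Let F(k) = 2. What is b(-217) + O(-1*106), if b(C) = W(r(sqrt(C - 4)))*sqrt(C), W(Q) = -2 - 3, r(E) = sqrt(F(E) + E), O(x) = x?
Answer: -106 - 5*I*sqrt(217) ≈ -106.0 - 73.655*I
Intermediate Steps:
r(E) = sqrt(2 + E)
W(Q) = -5
b(C) = -5*sqrt(C)
b(-217) + O(-1*106) = -5*I*sqrt(217) - 1*106 = -5*I*sqrt(217) - 106 = -106 - 5*I*sqrt(217)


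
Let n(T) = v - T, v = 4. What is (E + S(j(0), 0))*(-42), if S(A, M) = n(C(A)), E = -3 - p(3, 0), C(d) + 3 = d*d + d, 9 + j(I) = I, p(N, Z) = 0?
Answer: 2856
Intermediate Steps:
j(I) = -9 + I
C(d) = -3 + d + d² (C(d) = -3 + (d*d + d) = -3 + (d² + d) = -3 + (d + d²) = -3 + d + d²)
E = -3 (E = -3 - 1*0 = -3 + 0 = -3)
n(T) = 4 - T
S(A, M) = 7 - A - A² (S(A, M) = 4 - (-3 + A + A²) = 4 + (3 - A - A²) = 7 - A - A²)
(E + S(j(0), 0))*(-42) = (-3 + (7 - (-9 + 0) - (-9 + 0)²))*(-42) = (-3 + (7 - 1*(-9) - 1*(-9)²))*(-42) = (-3 + (7 + 9 - 1*81))*(-42) = (-3 + (7 + 9 - 81))*(-42) = (-3 - 65)*(-42) = -68*(-42) = 2856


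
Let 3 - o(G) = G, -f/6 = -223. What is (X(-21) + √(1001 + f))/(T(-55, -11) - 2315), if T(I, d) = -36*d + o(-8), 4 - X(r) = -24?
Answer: -7/477 - √2339/1908 ≈ -0.040023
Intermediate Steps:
f = 1338 (f = -6*(-223) = 1338)
o(G) = 3 - G
X(r) = 28 (X(r) = 4 - 1*(-24) = 4 + 24 = 28)
T(I, d) = 11 - 36*d (T(I, d) = -36*d + (3 - 1*(-8)) = -36*d + (3 + 8) = -36*d + 11 = 11 - 36*d)
(X(-21) + √(1001 + f))/(T(-55, -11) - 2315) = (28 + √(1001 + 1338))/((11 - 36*(-11)) - 2315) = (28 + √2339)/((11 + 396) - 2315) = (28 + √2339)/(407 - 2315) = (28 + √2339)/(-1908) = (28 + √2339)*(-1/1908) = -7/477 - √2339/1908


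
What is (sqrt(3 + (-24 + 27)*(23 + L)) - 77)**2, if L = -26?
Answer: (77 - I*sqrt(6))**2 ≈ 5923.0 - 377.22*I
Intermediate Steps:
(sqrt(3 + (-24 + 27)*(23 + L)) - 77)**2 = (sqrt(3 + (-24 + 27)*(23 - 26)) - 77)**2 = (sqrt(3 + 3*(-3)) - 77)**2 = (sqrt(3 - 9) - 77)**2 = (sqrt(-6) - 77)**2 = (I*sqrt(6) - 77)**2 = (-77 + I*sqrt(6))**2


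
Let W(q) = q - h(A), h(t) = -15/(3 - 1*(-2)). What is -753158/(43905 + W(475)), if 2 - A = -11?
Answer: -753158/44383 ≈ -16.970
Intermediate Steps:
A = 13 (A = 2 - 1*(-11) = 2 + 11 = 13)
h(t) = -3 (h(t) = -15/(3 + 2) = -15/5 = -15*⅕ = -3)
W(q) = 3 + q (W(q) = q - 1*(-3) = q + 3 = 3 + q)
-753158/(43905 + W(475)) = -753158/(43905 + (3 + 475)) = -753158/(43905 + 478) = -753158/44383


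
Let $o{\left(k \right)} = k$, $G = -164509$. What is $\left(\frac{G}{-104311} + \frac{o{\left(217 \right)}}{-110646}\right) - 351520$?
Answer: $- \frac{4057083261729793}{11541594906} \approx -3.5152 \cdot 10^{5}$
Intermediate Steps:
$\left(\frac{G}{-104311} + \frac{o{\left(217 \right)}}{-110646}\right) - 351520 = \left(- \frac{164509}{-104311} + \frac{217}{-110646}\right) - 351520 = \left(\left(-164509\right) \left(- \frac{1}{104311}\right) + 217 \left(- \frac{1}{110646}\right)\right) - 351520 = \left(\frac{164509}{104311} - \frac{217}{110646}\right) - 351520 = \frac{18179627327}{11541594906} - 351520 = - \frac{4057083261729793}{11541594906}$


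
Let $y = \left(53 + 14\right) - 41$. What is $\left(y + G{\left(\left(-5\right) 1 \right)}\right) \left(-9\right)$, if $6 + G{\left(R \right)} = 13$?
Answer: $-297$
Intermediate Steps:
$G{\left(R \right)} = 7$ ($G{\left(R \right)} = -6 + 13 = 7$)
$y = 26$ ($y = 67 - 41 = 26$)
$\left(y + G{\left(\left(-5\right) 1 \right)}\right) \left(-9\right) = \left(26 + 7\right) \left(-9\right) = 33 \left(-9\right) = -297$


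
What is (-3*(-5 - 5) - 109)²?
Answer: 6241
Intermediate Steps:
(-3*(-5 - 5) - 109)² = (-3*(-10) - 109)² = (30 - 109)² = (-79)² = 6241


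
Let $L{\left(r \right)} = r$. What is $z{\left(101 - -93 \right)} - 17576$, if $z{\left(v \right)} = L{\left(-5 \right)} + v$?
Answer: $-17387$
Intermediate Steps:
$z{\left(v \right)} = -5 + v$
$z{\left(101 - -93 \right)} - 17576 = \left(-5 + \left(101 - -93\right)\right) - 17576 = \left(-5 + \left(101 + 93\right)\right) - 17576 = \left(-5 + 194\right) - 17576 = 189 - 17576 = -17387$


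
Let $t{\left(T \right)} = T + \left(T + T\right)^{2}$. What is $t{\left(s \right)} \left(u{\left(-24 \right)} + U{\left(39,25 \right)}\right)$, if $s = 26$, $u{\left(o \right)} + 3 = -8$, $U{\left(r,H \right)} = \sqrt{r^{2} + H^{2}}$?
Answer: $-30030 + 2730 \sqrt{2146} \approx 96437.0$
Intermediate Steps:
$U{\left(r,H \right)} = \sqrt{H^{2} + r^{2}}$
$u{\left(o \right)} = -11$ ($u{\left(o \right)} = -3 - 8 = -11$)
$t{\left(T \right)} = T + 4 T^{2}$ ($t{\left(T \right)} = T + \left(2 T\right)^{2} = T + 4 T^{2}$)
$t{\left(s \right)} \left(u{\left(-24 \right)} + U{\left(39,25 \right)}\right) = 26 \left(1 + 4 \cdot 26\right) \left(-11 + \sqrt{25^{2} + 39^{2}}\right) = 26 \left(1 + 104\right) \left(-11 + \sqrt{625 + 1521}\right) = 26 \cdot 105 \left(-11 + \sqrt{2146}\right) = 2730 \left(-11 + \sqrt{2146}\right) = -30030 + 2730 \sqrt{2146}$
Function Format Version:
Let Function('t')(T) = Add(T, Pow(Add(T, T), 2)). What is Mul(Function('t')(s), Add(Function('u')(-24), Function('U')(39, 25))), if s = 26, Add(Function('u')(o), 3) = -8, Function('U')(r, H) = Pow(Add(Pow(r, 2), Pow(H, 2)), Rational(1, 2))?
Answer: Add(-30030, Mul(2730, Pow(2146, Rational(1, 2)))) ≈ 96437.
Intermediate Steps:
Function('U')(r, H) = Pow(Add(Pow(H, 2), Pow(r, 2)), Rational(1, 2))
Function('u')(o) = -11 (Function('u')(o) = Add(-3, -8) = -11)
Function('t')(T) = Add(T, Mul(4, Pow(T, 2))) (Function('t')(T) = Add(T, Pow(Mul(2, T), 2)) = Add(T, Mul(4, Pow(T, 2))))
Mul(Function('t')(s), Add(Function('u')(-24), Function('U')(39, 25))) = Mul(Mul(26, Add(1, Mul(4, 26))), Add(-11, Pow(Add(Pow(25, 2), Pow(39, 2)), Rational(1, 2)))) = Mul(Mul(26, Add(1, 104)), Add(-11, Pow(Add(625, 1521), Rational(1, 2)))) = Mul(Mul(26, 105), Add(-11, Pow(2146, Rational(1, 2)))) = Mul(2730, Add(-11, Pow(2146, Rational(1, 2)))) = Add(-30030, Mul(2730, Pow(2146, Rational(1, 2))))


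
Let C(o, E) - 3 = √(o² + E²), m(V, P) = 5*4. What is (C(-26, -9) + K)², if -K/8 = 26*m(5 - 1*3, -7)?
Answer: (4157 - √757)² ≈ 1.7053e+7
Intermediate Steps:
m(V, P) = 20
C(o, E) = 3 + √(E² + o²) (C(o, E) = 3 + √(o² + E²) = 3 + √(E² + o²))
K = -4160 (K = -208*20 = -8*520 = -4160)
(C(-26, -9) + K)² = ((3 + √((-9)² + (-26)²)) - 4160)² = ((3 + √(81 + 676)) - 4160)² = ((3 + √757) - 4160)² = (-4157 + √757)²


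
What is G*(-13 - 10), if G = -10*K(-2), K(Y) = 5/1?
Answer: 1150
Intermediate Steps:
K(Y) = 5 (K(Y) = 5*1 = 5)
G = -50 (G = -10*5 = -5*10 = -50)
G*(-13 - 10) = -50*(-13 - 10) = -50*(-23) = 1150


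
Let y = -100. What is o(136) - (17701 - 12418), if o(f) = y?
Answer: -5383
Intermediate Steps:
o(f) = -100
o(136) - (17701 - 12418) = -100 - (17701 - 12418) = -100 - 1*5283 = -100 - 5283 = -5383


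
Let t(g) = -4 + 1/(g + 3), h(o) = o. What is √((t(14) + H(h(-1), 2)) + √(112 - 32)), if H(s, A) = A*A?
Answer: √(17 + 1156*√5)/17 ≈ 3.0005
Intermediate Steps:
t(g) = -4 + 1/(3 + g)
H(s, A) = A²
√((t(14) + H(h(-1), 2)) + √(112 - 32)) = √(((-11 - 4*14)/(3 + 14) + 2²) + √(112 - 32)) = √(((-11 - 56)/17 + 4) + √80) = √(((1/17)*(-67) + 4) + 4*√5) = √((-67/17 + 4) + 4*√5) = √(1/17 + 4*√5)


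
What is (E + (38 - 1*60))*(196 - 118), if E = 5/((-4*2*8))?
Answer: -55107/32 ≈ -1722.1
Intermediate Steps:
E = -5/64 (E = 5/((-8*8)) = 5/(-64) = 5*(-1/64) = -5/64 ≈ -0.078125)
(E + (38 - 1*60))*(196 - 118) = (-5/64 + (38 - 1*60))*(196 - 118) = (-5/64 + (38 - 60))*78 = (-5/64 - 22)*78 = -1413/64*78 = -55107/32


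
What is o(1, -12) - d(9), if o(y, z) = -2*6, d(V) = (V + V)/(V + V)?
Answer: -13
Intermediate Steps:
d(V) = 1 (d(V) = (2*V)/((2*V)) = (2*V)*(1/(2*V)) = 1)
o(y, z) = -12
o(1, -12) - d(9) = -12 - 1*1 = -12 - 1 = -13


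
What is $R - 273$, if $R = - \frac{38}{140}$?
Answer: $- \frac{19129}{70} \approx -273.27$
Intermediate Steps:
$R = - \frac{19}{70}$ ($R = \left(-38\right) \frac{1}{140} = - \frac{19}{70} \approx -0.27143$)
$R - 273 = - \frac{19}{70} - 273 = - \frac{19129}{70}$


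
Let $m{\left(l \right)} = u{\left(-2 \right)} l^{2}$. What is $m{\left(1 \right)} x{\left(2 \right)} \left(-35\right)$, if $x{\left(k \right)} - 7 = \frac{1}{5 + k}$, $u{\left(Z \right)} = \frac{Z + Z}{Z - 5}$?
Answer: $- \frac{1000}{7} \approx -142.86$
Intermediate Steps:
$u{\left(Z \right)} = \frac{2 Z}{-5 + Z}$
$m{\left(l \right)} = \frac{4 l^{2}}{7}$ ($m{\left(l \right)} = 2 \left(-2\right) \frac{1}{-5 - 2} l^{2} = 2 \left(-2\right) \frac{1}{-7} l^{2} = 2 \left(-2\right) \left(- \frac{1}{7}\right) l^{2} = \frac{4 l^{2}}{7}$)
$x{\left(k \right)} = 7 + \frac{1}{5 + k}$
$m{\left(1 \right)} x{\left(2 \right)} \left(-35\right) = \frac{4 \cdot 1^{2}}{7} \frac{36 + 7 \cdot 2}{5 + 2} \left(-35\right) = \frac{4}{7} \cdot 1 \frac{36 + 14}{7} \left(-35\right) = \frac{4 \cdot \frac{1}{7} \cdot 50}{7} \left(-35\right) = \frac{4}{7} \cdot \frac{50}{7} \left(-35\right) = \frac{200}{49} \left(-35\right) = - \frac{1000}{7}$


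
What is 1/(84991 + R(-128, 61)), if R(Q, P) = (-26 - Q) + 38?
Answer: 1/85131 ≈ 1.1747e-5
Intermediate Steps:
R(Q, P) = 12 - Q
1/(84991 + R(-128, 61)) = 1/(84991 + (12 - 1*(-128))) = 1/(84991 + (12 + 128)) = 1/(84991 + 140) = 1/85131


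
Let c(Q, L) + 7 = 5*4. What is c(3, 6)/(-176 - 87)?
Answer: -13/263 ≈ -0.049430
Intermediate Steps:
c(Q, L) = 13 (c(Q, L) = -7 + 5*4 = -7 + 20 = 13)
c(3, 6)/(-176 - 87) = 13/(-176 - 87) = 13/(-263) = 13*(-1/263) = -13/263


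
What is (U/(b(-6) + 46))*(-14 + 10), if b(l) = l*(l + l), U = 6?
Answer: -12/59 ≈ -0.20339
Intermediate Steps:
b(l) = 2*l² (b(l) = l*(2*l) = 2*l²)
(U/(b(-6) + 46))*(-14 + 10) = (6/(2*(-6)² + 46))*(-14 + 10) = (6/(2*36 + 46))*(-4) = (6/(72 + 46))*(-4) = (6/118)*(-4) = ((1/118)*6)*(-4) = (3/59)*(-4) = -12/59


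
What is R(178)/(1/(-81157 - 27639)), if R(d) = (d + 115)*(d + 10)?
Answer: -5992918864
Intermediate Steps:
R(d) = (10 + d)*(115 + d) (R(d) = (115 + d)*(10 + d) = (10 + d)*(115 + d))
R(178)/(1/(-81157 - 27639)) = (1150 + 178² + 125*178)/(1/(-81157 - 27639)) = (1150 + 31684 + 22250)/(1/(-108796)) = 55084/(-1/108796) = 55084*(-108796) = -5992918864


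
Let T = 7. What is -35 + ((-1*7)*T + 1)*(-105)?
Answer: 5005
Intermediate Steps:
-35 + ((-1*7)*T + 1)*(-105) = -35 + (-1*7*7 + 1)*(-105) = -35 + (-7*7 + 1)*(-105) = -35 + (-49 + 1)*(-105) = -35 - 48*(-105) = -35 + 5040 = 5005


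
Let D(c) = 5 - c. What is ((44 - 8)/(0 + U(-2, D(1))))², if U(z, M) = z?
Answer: 324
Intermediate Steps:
((44 - 8)/(0 + U(-2, D(1))))² = ((44 - 8)/(0 - 2))² = (36/(-2))² = (36*(-½))² = (-18)² = 324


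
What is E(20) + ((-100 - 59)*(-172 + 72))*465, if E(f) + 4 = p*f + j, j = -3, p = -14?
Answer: 7393213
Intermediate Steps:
E(f) = -7 - 14*f (E(f) = -4 + (-14*f - 3) = -4 + (-3 - 14*f) = -7 - 14*f)
E(20) + ((-100 - 59)*(-172 + 72))*465 = (-7 - 14*20) + ((-100 - 59)*(-172 + 72))*465 = (-7 - 280) - 159*(-100)*465 = -287 + 15900*465 = -287 + 7393500 = 7393213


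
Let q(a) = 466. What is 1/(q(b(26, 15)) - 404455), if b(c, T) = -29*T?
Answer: -1/403989 ≈ -2.4753e-6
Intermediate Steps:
1/(q(b(26, 15)) - 404455) = 1/(466 - 404455) = 1/(-403989) = -1/403989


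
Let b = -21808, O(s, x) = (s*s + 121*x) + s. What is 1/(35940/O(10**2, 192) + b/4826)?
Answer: -20107529/69182227 ≈ -0.29065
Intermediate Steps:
O(s, x) = s + s**2 + 121*x (O(s, x) = (s**2 + 121*x) + s = s + s**2 + 121*x)
1/(35940/O(10**2, 192) + b/4826) = 1/(35940/(10**2 + (10**2)**2 + 121*192) - 21808/4826) = 1/(35940/(100 + 100**2 + 23232) - 21808*1/4826) = 1/(35940/(100 + 10000 + 23232) - 10904/2413) = 1/(35940/33332 - 10904/2413) = 1/(35940*(1/33332) - 10904/2413) = 1/(8985/8333 - 10904/2413) = 1/(-69182227/20107529) = -20107529/69182227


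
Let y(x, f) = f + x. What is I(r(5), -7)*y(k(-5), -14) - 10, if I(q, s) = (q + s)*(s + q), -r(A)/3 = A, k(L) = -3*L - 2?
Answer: -494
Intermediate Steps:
k(L) = -2 - 3*L
r(A) = -3*A
I(q, s) = (q + s)**2 (I(q, s) = (q + s)*(q + s) = (q + s)**2)
I(r(5), -7)*y(k(-5), -14) - 10 = (-3*5 - 7)**2*(-14 + (-2 - 3*(-5))) - 10 = (-15 - 7)**2*(-14 + (-2 + 15)) - 10 = (-22)**2*(-14 + 13) - 10 = 484*(-1) - 10 = -484 - 10 = -494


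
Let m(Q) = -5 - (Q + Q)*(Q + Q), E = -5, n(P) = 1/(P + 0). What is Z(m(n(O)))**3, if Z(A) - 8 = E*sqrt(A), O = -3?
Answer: (24 - 35*I)**3/27 ≈ -2754.7 - 652.04*I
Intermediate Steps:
n(P) = 1/P
m(Q) = -5 - 4*Q**2 (m(Q) = -5 - 2*Q*2*Q = -5 - 4*Q**2)
Z(A) = 8 - 5*sqrt(A)
Z(m(n(O)))**3 = (8 - 5*sqrt(-5 - 4*(1/(-3))**2))**3 = (8 - 5*sqrt(-5 - 4*(-1/3)**2))**3 = (8 - 5*sqrt(-5 - 4*1/9))**3 = (8 - 5*sqrt(-5 - 4/9))**3 = (8 - 35*I/3)**3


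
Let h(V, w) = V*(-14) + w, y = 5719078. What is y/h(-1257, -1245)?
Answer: 5719078/16353 ≈ 349.73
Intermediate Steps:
h(V, w) = w - 14*V (h(V, w) = -14*V + w = w - 14*V)
y/h(-1257, -1245) = 5719078/(-1245 - 14*(-1257)) = 5719078/(-1245 + 17598) = 5719078/16353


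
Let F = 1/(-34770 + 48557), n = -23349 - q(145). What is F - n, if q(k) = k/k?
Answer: 321926451/13787 ≈ 23350.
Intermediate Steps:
q(k) = 1
n = -23350 (n = -23349 - 1*1 = -23349 - 1 = -23350)
F = 1/13787 ≈ 7.2532e-5
F - n = 1/13787 - 1*(-23350) = 1/13787 + 23350 = 321926451/13787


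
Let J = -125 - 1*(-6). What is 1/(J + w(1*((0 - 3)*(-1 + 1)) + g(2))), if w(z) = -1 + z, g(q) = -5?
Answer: -1/125 ≈ -0.0080000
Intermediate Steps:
J = -119 (J = -125 + 6 = -119)
1/(J + w(1*((0 - 3)*(-1 + 1)) + g(2))) = 1/(-119 + (-1 + (1*((0 - 3)*(-1 + 1)) - 5))) = 1/(-119 + (-1 + (1*(-3*0) - 5))) = 1/(-119 + (-1 + (1*0 - 5))) = 1/(-119 + (-1 + (0 - 5))) = 1/(-119 + (-1 - 5)) = 1/(-119 - 6) = 1/(-125) = -1/125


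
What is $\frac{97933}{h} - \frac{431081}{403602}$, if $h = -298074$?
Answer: $- \frac{14001666055}{10025271879} \approx -1.3966$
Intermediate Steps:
$\frac{97933}{h} - \frac{431081}{403602} = \frac{97933}{-298074} - \frac{431081}{403602} = 97933 \left(- \frac{1}{298074}\right) - \frac{431081}{403602} = - \frac{97933}{298074} - \frac{431081}{403602} = - \frac{14001666055}{10025271879}$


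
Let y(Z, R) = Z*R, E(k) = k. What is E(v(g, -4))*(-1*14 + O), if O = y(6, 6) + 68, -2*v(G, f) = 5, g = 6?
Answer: -225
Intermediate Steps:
v(G, f) = -5/2 (v(G, f) = -½*5 = -5/2)
y(Z, R) = R*Z
O = 104 (O = 6*6 + 68 = 36 + 68 = 104)
E(v(g, -4))*(-1*14 + O) = -5*(-1*14 + 104)/2 = -5*(-14 + 104)/2 = -5/2*90 = -225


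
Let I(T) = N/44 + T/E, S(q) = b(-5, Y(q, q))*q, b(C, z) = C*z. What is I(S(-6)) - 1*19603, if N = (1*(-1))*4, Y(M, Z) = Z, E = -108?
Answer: -646847/33 ≈ -19601.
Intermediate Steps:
N = -4 (N = -1*4 = -4)
S(q) = -5*q**2 (S(q) = (-5*q)*q = -5*q**2)
I(T) = -1/11 - T/108 (I(T) = -4/44 + T/(-108) = -4*1/44 + T*(-1/108) = -1/11 - T/108)
I(S(-6)) - 1*19603 = (-1/11 - (-5)*(-6)**2/108) - 1*19603 = (-1/11 - (-5)*36/108) - 19603 = (-1/11 - 1/108*(-180)) - 19603 = (-1/11 + 5/3) - 19603 = 52/33 - 19603 = -646847/33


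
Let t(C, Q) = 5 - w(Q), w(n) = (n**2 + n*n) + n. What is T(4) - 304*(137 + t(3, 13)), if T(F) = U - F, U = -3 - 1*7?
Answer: 63522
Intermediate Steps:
w(n) = n + 2*n**2 (w(n) = (n**2 + n**2) + n = 2*n**2 + n = n + 2*n**2)
t(C, Q) = 5 - Q*(1 + 2*Q)
U = -10 (U = -3 - 7 = -10)
T(F) = -10 - F
T(4) - 304*(137 + t(3, 13)) = (-10 - 1*4) - 304*(137 + (5 - 1*13*(1 + 2*13))) = (-10 - 4) - 304*(137 + (5 - 1*13*(1 + 26))) = -14 - 304*(137 + (5 - 1*13*27)) = -14 - 304*(137 + (5 - 351)) = -14 - 304*(137 - 346) = -14 - 304*(-209) = -14 + 63536 = 63522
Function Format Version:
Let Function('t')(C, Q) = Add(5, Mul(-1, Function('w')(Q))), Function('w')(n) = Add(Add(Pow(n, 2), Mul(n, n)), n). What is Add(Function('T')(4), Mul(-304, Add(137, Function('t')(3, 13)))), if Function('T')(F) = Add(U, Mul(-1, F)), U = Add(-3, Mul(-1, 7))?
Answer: 63522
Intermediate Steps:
Function('w')(n) = Add(n, Mul(2, Pow(n, 2))) (Function('w')(n) = Add(Add(Pow(n, 2), Pow(n, 2)), n) = Add(Mul(2, Pow(n, 2)), n) = Add(n, Mul(2, Pow(n, 2))))
Function('t')(C, Q) = Add(5, Mul(-1, Q, Add(1, Mul(2, Q)))) (Function('t')(C, Q) = Add(5, Mul(-1, Mul(Q, Add(1, Mul(2, Q))))) = Add(5, Mul(-1, Q, Add(1, Mul(2, Q)))))
U = -10 (U = Add(-3, -7) = -10)
Function('T')(F) = Add(-10, Mul(-1, F))
Add(Function('T')(4), Mul(-304, Add(137, Function('t')(3, 13)))) = Add(Add(-10, Mul(-1, 4)), Mul(-304, Add(137, Add(5, Mul(-1, 13, Add(1, Mul(2, 13))))))) = Add(Add(-10, -4), Mul(-304, Add(137, Add(5, Mul(-1, 13, Add(1, 26)))))) = Add(-14, Mul(-304, Add(137, Add(5, Mul(-1, 13, 27))))) = Add(-14, Mul(-304, Add(137, Add(5, -351)))) = Add(-14, Mul(-304, Add(137, -346))) = Add(-14, Mul(-304, -209)) = Add(-14, 63536) = 63522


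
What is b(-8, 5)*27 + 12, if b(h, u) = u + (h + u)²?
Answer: 390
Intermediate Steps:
b(-8, 5)*27 + 12 = (5 + (-8 + 5)²)*27 + 12 = (5 + (-3)²)*27 + 12 = (5 + 9)*27 + 12 = 14*27 + 12 = 378 + 12 = 390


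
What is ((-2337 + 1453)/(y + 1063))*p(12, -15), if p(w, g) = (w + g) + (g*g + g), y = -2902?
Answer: 60996/613 ≈ 99.504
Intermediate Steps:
p(w, g) = w + g² + 2*g (p(w, g) = (g + w) + (g² + g) = (g + w) + (g + g²) = w + g² + 2*g)
((-2337 + 1453)/(y + 1063))*p(12, -15) = ((-2337 + 1453)/(-2902 + 1063))*(12 + (-15)² + 2*(-15)) = (-884/(-1839))*(12 + 225 - 30) = -884*(-1/1839)*207 = (884/1839)*207 = 60996/613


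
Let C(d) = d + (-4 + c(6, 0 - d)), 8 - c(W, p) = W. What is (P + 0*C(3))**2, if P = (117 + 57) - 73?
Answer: 10201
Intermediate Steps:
c(W, p) = 8 - W
C(d) = -2 + d (C(d) = d + (-4 + (8 - 1*6)) = d + (-4 + (8 - 6)) = d + (-4 + 2) = d - 2 = -2 + d)
P = 101 (P = 174 - 73 = 101)
(P + 0*C(3))**2 = (101 + 0*(-2 + 3))**2 = (101 + 0*1)**2 = (101 + 0)**2 = 101**2 = 10201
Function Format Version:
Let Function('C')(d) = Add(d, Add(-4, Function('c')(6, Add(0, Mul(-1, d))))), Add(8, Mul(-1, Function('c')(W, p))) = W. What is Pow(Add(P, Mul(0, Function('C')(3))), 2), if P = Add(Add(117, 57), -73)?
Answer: 10201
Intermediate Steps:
Function('c')(W, p) = Add(8, Mul(-1, W))
Function('C')(d) = Add(-2, d) (Function('C')(d) = Add(d, Add(-4, Add(8, Mul(-1, 6)))) = Add(d, Add(-4, Add(8, -6))) = Add(d, Add(-4, 2)) = Add(d, -2) = Add(-2, d))
P = 101 (P = Add(174, -73) = 101)
Pow(Add(P, Mul(0, Function('C')(3))), 2) = Pow(Add(101, Mul(0, Add(-2, 3))), 2) = Pow(Add(101, Mul(0, 1)), 2) = Pow(Add(101, 0), 2) = Pow(101, 2) = 10201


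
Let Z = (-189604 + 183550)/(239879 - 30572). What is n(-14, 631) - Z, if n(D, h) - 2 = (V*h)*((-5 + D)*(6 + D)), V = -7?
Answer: -46841648740/69769 ≈ -6.7138e+5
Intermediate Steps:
Z = -2018/69769 (Z = -6054/209307 = -6054*1/209307 = -2018/69769 ≈ -0.028924)
n(D, h) = 2 - 7*h*(-5 + D)*(6 + D) (n(D, h) = 2 + (-7*h)*((-5 + D)*(6 + D)) = 2 - 7*h*(-5 + D)*(6 + D))
n(-14, 631) - Z = (2 + 210*631 - 7*(-14)*631 - 7*631*(-14)²) - 1*(-2018/69769) = (2 + 132510 + 61838 - 7*631*196) + 2018/69769 = (2 + 132510 + 61838 - 865732) + 2018/69769 = -671382 + 2018/69769 = -46841648740/69769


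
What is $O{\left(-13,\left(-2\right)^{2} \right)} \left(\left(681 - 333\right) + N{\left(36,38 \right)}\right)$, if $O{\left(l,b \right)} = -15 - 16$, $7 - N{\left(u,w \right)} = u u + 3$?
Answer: $29264$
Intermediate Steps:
$N{\left(u,w \right)} = 4 - u^{2}$ ($N{\left(u,w \right)} = 7 - \left(u u + 3\right) = 7 - \left(u^{2} + 3\right) = 7 - \left(3 + u^{2}\right) = 4 - u^{2}$)
$O{\left(l,b \right)} = -31$ ($O{\left(l,b \right)} = -15 - 16 = -31$)
$O{\left(-13,\left(-2\right)^{2} \right)} \left(\left(681 - 333\right) + N{\left(36,38 \right)}\right) = - 31 \left(\left(681 - 333\right) + \left(4 - 36^{2}\right)\right) = - 31 \left(\left(681 - 333\right) + \left(4 - 1296\right)\right) = - 31 \left(348 + \left(4 - 1296\right)\right) = - 31 \left(348 - 1292\right) = \left(-31\right) \left(-944\right) = 29264$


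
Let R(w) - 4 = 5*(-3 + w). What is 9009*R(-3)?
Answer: -234234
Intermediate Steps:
R(w) = -11 + 5*w (R(w) = 4 + 5*(-3 + w) = 4 + (-15 + 5*w) = -11 + 5*w)
9009*R(-3) = 9009*(-11 + 5*(-3)) = 9009*(-11 - 15) = 9009*(-26) = -234234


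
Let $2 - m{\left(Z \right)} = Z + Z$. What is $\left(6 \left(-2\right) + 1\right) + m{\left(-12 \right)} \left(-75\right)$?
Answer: $-1961$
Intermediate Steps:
$m{\left(Z \right)} = 2 - 2 Z$ ($m{\left(Z \right)} = 2 - \left(Z + Z\right) = 2 - 2 Z$)
$\left(6 \left(-2\right) + 1\right) + m{\left(-12 \right)} \left(-75\right) = \left(6 \left(-2\right) + 1\right) + \left(2 - -24\right) \left(-75\right) = \left(-12 + 1\right) + \left(2 + 24\right) \left(-75\right) = -11 + 26 \left(-75\right) = -11 - 1950 = -1961$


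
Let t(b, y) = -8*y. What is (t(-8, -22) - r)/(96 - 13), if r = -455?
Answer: 631/83 ≈ 7.6024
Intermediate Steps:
(t(-8, -22) - r)/(96 - 13) = (-8*(-22) - 1*(-455))/(96 - 13) = (176 + 455)/83 = 631*(1/83) = 631/83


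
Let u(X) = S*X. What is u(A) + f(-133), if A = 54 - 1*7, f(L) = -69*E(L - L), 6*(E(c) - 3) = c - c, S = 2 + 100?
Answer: 4587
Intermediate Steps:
S = 102
E(c) = 3 (E(c) = 3 + (c - c)/6 = 3 + (1/6)*0 = 3 + 0 = 3)
f(L) = -207 (f(L) = -69*3 = -207)
A = 47 (A = 54 - 7 = 47)
u(X) = 102*X
u(A) + f(-133) = 102*47 - 207 = 4794 - 207 = 4587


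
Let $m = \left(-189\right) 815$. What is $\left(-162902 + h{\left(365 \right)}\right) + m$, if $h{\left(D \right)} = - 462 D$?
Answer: $-485567$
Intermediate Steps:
$m = -154035$
$\left(-162902 + h{\left(365 \right)}\right) + m = \left(-162902 - 168630\right) - 154035 = -331532 - 154035 = -485567$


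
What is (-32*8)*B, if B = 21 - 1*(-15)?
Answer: -9216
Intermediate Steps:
B = 36 (B = 21 + 15 = 36)
(-32*8)*B = -32*8*36 = -256*36 = -9216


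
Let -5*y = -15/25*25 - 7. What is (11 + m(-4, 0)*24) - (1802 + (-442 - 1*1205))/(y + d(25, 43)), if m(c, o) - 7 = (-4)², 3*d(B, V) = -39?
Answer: 24984/43 ≈ 581.02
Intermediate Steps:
d(B, V) = -13 (d(B, V) = (⅓)*(-39) = -13)
y = 22/5 (y = -(-15/25*25 - 7)/5 = -(-15*1/25*25 - 7)/5 = -(-⅗*25 - 7)/5 = -(-15 - 7)/5 = -⅕*(-22) = 22/5 ≈ 4.4000)
m(c, o) = 23 (m(c, o) = 7 + (-4)² = 7 + 16 = 23)
(11 + m(-4, 0)*24) - (1802 + (-442 - 1*1205))/(y + d(25, 43)) = (11 + 23*24) - (1802 + (-442 - 1*1205))/(22/5 - 13) = (11 + 552) - (1802 + (-442 - 1205))/(-43/5) = 563 - (1802 - 1647)*(-5)/43 = 563 - 155*(-5)/43 = 563 - 1*(-775/43) = 563 + 775/43 = 24984/43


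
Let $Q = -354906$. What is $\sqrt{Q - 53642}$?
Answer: $2 i \sqrt{102137} \approx 639.18 i$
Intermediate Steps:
$\sqrt{Q - 53642} = \sqrt{-354906 - 53642} = \sqrt{-408548} = 2 i \sqrt{102137}$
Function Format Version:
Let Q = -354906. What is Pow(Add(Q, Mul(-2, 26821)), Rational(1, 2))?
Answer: Mul(2, I, Pow(102137, Rational(1, 2))) ≈ Mul(639.18, I)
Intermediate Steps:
Pow(Add(Q, Mul(-2, 26821)), Rational(1, 2)) = Pow(Add(-354906, Mul(-2, 26821)), Rational(1, 2)) = Pow(Add(-354906, -53642), Rational(1, 2)) = Pow(-408548, Rational(1, 2)) = Mul(2, I, Pow(102137, Rational(1, 2)))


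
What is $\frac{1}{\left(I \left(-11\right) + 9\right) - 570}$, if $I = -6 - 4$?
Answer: $- \frac{1}{451} \approx -0.0022173$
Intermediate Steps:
$I = -10$
$\frac{1}{\left(I \left(-11\right) + 9\right) - 570} = \frac{1}{\left(\left(-10\right) \left(-11\right) + 9\right) - 570} = \frac{1}{\left(110 + 9\right) - 570} = \frac{1}{119 - 570} = \frac{1}{-451} = - \frac{1}{451}$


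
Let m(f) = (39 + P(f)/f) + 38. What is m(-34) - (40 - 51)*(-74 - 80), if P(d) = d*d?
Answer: -1651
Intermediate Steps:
P(d) = d²
m(f) = 77 + f (m(f) = (39 + f²/f) + 38 = (39 + f) + 38 = 77 + f)
m(-34) - (40 - 51)*(-74 - 80) = (77 - 34) - (40 - 51)*(-74 - 80) = 43 - (-11)*(-154) = 43 - 1*1694 = 43 - 1694 = -1651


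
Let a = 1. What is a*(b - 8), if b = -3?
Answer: -11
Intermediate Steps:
a*(b - 8) = 1*(-3 - 8) = 1*(-11) = -11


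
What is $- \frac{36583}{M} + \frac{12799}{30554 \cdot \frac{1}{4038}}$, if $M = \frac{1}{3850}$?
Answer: $- \frac{2151656349169}{15277} \approx -1.4084 \cdot 10^{8}$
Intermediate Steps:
$M = \frac{1}{3850} \approx 0.00025974$
$- \frac{36583}{M} + \frac{12799}{30554 \cdot \frac{1}{4038}} = - 36583 \frac{1}{\frac{1}{3850}} + \frac{12799}{30554 \cdot \frac{1}{4038}} = \left(-36583\right) 3850 + \frac{12799}{30554 \cdot \frac{1}{4038}} = -140844550 + \frac{12799}{\frac{15277}{2019}} = -140844550 + 12799 \cdot \frac{2019}{15277} = -140844550 + \frac{25841181}{15277} = - \frac{2151656349169}{15277}$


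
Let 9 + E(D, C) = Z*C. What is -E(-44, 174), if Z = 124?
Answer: -21567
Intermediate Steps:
E(D, C) = -9 + 124*C
-E(-44, 174) = -(-9 + 124*174) = -(-9 + 21576) = -1*21567 = -21567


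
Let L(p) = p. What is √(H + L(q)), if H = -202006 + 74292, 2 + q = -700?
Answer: 4*I*√8026 ≈ 358.35*I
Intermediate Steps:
q = -702 (q = -2 - 700 = -702)
H = -127714
√(H + L(q)) = √(-127714 - 702) = √(-128416) = 4*I*√8026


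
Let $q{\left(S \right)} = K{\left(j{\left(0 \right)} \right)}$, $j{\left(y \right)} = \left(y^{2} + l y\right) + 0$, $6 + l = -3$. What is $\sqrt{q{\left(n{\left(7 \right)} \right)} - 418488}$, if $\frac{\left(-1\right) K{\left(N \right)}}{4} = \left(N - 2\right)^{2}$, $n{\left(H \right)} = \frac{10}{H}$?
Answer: $2 i \sqrt{104626} \approx 646.92 i$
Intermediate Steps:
$l = -9$ ($l = -6 - 3 = -9$)
$j{\left(y \right)} = y^{2} - 9 y$ ($j{\left(y \right)} = \left(y^{2} - 9 y\right) + 0 = y^{2} - 9 y$)
$K{\left(N \right)} = - 4 \left(-2 + N\right)^{2}$ ($K{\left(N \right)} = - 4 \left(N - 2\right)^{2} = - 4 \left(-2 + N\right)^{2}$)
$q{\left(S \right)} = -16$ ($q{\left(S \right)} = - 4 \left(-2 + 0 \left(-9 + 0\right)\right)^{2} = - 4 \left(-2 + 0 \left(-9\right)\right)^{2} = - 4 \left(-2 + 0\right)^{2} = - 4 \left(-2\right)^{2} = \left(-4\right) 4 = -16$)
$\sqrt{q{\left(n{\left(7 \right)} \right)} - 418488} = \sqrt{-16 - 418488} = \sqrt{-418504} = 2 i \sqrt{104626}$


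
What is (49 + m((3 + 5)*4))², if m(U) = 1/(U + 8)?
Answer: 3845521/1600 ≈ 2403.4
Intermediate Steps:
m(U) = 1/(8 + U)
(49 + m((3 + 5)*4))² = (49 + 1/(8 + (3 + 5)*4))² = (49 + 1/(8 + 8*4))² = (49 + 1/(8 + 32))² = (49 + 1/40)² = (1961/40)² = 3845521/1600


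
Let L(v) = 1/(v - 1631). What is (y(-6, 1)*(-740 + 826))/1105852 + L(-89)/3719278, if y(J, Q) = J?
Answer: -825233679103/1768577536388080 ≈ -0.00046661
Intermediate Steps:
L(v) = 1/(-1631 + v)
(y(-6, 1)*(-740 + 826))/1105852 + L(-89)/3719278 = -6*(-740 + 826)/1105852 + 1/(-1631 - 89*3719278) = -6*86*(1/1105852) + (1/3719278)/(-1720) = -516*1/1105852 - 1/1720*1/3719278 = -129/276463 - 1/6397158160 = -825233679103/1768577536388080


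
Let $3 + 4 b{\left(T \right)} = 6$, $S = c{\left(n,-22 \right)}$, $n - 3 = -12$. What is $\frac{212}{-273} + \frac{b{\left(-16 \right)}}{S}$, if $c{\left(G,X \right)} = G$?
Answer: $- \frac{313}{364} \approx -0.85989$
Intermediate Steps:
$n = -9$ ($n = 3 - 12 = -9$)
$S = -9$
$b{\left(T \right)} = \frac{3}{4}$ ($b{\left(T \right)} = - \frac{3}{4} + \frac{1}{4} \cdot 6 = - \frac{3}{4} + \frac{3}{2} = \frac{3}{4}$)
$\frac{212}{-273} + \frac{b{\left(-16 \right)}}{S} = \frac{212}{-273} + \frac{3}{4 \left(-9\right)} = 212 \left(- \frac{1}{273}\right) + \frac{3}{4} \left(- \frac{1}{9}\right) = - \frac{212}{273} - \frac{1}{12} = - \frac{313}{364}$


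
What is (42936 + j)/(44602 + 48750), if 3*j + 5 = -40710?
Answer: 88093/280056 ≈ 0.31456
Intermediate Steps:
j = -40715/3 (j = -5/3 + (⅓)*(-40710) = -5/3 - 13570 = -40715/3 ≈ -13572.)
(42936 + j)/(44602 + 48750) = (42936 - 40715/3)/(44602 + 48750) = (88093/3)/93352 = (88093/3)*(1/93352) = 88093/280056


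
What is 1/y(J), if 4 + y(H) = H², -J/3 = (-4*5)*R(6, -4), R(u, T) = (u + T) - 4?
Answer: 1/14396 ≈ 6.9464e-5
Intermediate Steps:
R(u, T) = -4 + T + u (R(u, T) = (T + u) - 4 = -4 + T + u)
J = -120 (J = -3*(-4*5)*(-4 - 4 + 6) = -(-60)*(-2) = -3*40 = -120)
y(H) = -4 + H²
1/y(J) = 1/(-4 + (-120)²) = 1/(-4 + 14400) = 1/14396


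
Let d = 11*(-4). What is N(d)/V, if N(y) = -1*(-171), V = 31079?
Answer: 171/31079 ≈ 0.0055021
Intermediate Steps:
d = -44
N(y) = 171
N(d)/V = 171/31079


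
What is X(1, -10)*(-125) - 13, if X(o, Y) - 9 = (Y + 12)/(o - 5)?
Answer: -2151/2 ≈ -1075.5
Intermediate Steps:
X(o, Y) = 9 + (12 + Y)/(-5 + o) (X(o, Y) = 9 + (Y + 12)/(o - 5) = 9 + (12 + Y)/(-5 + o))
X(1, -10)*(-125) - 13 = ((-33 - 10 + 9*1)/(-5 + 1))*(-125) - 13 = ((-33 - 10 + 9)/(-4))*(-125) - 13 = -1/4*(-34)*(-125) - 13 = (17/2)*(-125) - 13 = -2125/2 - 13 = -2151/2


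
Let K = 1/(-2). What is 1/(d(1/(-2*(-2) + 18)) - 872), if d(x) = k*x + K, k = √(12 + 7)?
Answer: -211145/184224003 - 11*√19/184224003 ≈ -0.0011464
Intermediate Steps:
k = √19 ≈ 4.3589
K = -½ ≈ -0.50000
d(x) = -½ + x*√19 (d(x) = √19*x - ½ = x*√19 - ½ = -½ + x*√19)
1/(d(1/(-2*(-2) + 18)) - 872) = 1/((-½ + √19/(-2*(-2) + 18)) - 872) = 1/((-½ + √19/(4 + 18)) - 872) = 1/((-½ + √19/22) - 872) = 1/(-1745/2 + √19/22)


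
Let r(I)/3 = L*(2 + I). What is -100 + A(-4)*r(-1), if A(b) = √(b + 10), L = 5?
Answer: -100 + 15*√6 ≈ -63.258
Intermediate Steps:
r(I) = 30 + 15*I (r(I) = 3*(5*(2 + I)) = 3*(10 + 5*I) = 30 + 15*I)
A(b) = √(10 + b)
-100 + A(-4)*r(-1) = -100 + √(10 - 4)*(30 + 15*(-1)) = -100 + √6*(30 - 15) = -100 + √6*15 = -100 + 15*√6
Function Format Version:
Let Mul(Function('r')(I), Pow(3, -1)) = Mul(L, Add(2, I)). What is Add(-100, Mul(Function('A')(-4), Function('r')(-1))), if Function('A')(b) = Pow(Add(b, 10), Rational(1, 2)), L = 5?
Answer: Add(-100, Mul(15, Pow(6, Rational(1, 2)))) ≈ -63.258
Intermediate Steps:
Function('r')(I) = Add(30, Mul(15, I)) (Function('r')(I) = Mul(3, Mul(5, Add(2, I))) = Mul(3, Add(10, Mul(5, I))) = Add(30, Mul(15, I)))
Function('A')(b) = Pow(Add(10, b), Rational(1, 2))
Add(-100, Mul(Function('A')(-4), Function('r')(-1))) = Add(-100, Mul(Pow(Add(10, -4), Rational(1, 2)), Add(30, Mul(15, -1)))) = Add(-100, Mul(Pow(6, Rational(1, 2)), Add(30, -15))) = Add(-100, Mul(Pow(6, Rational(1, 2)), 15)) = Add(-100, Mul(15, Pow(6, Rational(1, 2))))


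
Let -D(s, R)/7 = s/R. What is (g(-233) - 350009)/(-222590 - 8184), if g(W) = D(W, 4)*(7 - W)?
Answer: 13271/12146 ≈ 1.0926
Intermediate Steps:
D(s, R) = -7*s/R
g(W) = -7*W*(7 - W)/4 (g(W) = (-7*W/4)*(7 - W) = -7*W*(7 - W)/4)
(g(-233) - 350009)/(-222590 - 8184) = ((7/4)*(-233)*(-7 - 233) - 350009)/(-222590 - 8184) = ((7/4)*(-233)*(-240) - 350009)/(-230774) = (97860 - 350009)*(-1/230774) = -252149*(-1/230774) = 13271/12146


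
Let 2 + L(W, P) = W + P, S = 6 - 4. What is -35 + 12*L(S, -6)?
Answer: -107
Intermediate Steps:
S = 2
L(W, P) = -2 + P + W (L(W, P) = -2 + (W + P) = -2 + (P + W) = -2 + P + W)
-35 + 12*L(S, -6) = -35 + 12*(-2 - 6 + 2) = -35 + 12*(-6) = -35 - 72 = -107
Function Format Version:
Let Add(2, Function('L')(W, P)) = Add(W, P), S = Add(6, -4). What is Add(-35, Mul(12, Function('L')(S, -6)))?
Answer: -107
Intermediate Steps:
S = 2
Function('L')(W, P) = Add(-2, P, W) (Function('L')(W, P) = Add(-2, Add(W, P)) = Add(-2, Add(P, W)) = Add(-2, P, W))
Add(-35, Mul(12, Function('L')(S, -6))) = Add(-35, Mul(12, Add(-2, -6, 2))) = Add(-35, Mul(12, -6)) = Add(-35, -72) = -107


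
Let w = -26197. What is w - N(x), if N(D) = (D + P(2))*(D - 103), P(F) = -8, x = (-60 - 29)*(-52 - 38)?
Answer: -63298011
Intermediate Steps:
x = 8010 (x = -89*(-90) = 8010)
N(D) = (-103 + D)*(-8 + D) (N(D) = (D - 8)*(D - 103) = (-8 + D)*(-103 + D) = (-103 + D)*(-8 + D))
w - N(x) = -26197 - (824 + 8010**2 - 111*8010) = -26197 - (824 + 64160100 - 889110) = -26197 - 1*63271814 = -26197 - 63271814 = -63298011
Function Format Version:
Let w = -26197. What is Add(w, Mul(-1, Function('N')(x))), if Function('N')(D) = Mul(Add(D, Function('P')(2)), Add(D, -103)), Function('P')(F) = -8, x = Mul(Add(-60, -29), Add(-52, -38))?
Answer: -63298011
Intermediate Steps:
x = 8010 (x = Mul(-89, -90) = 8010)
Function('N')(D) = Mul(Add(-103, D), Add(-8, D)) (Function('N')(D) = Mul(Add(D, -8), Add(D, -103)) = Mul(Add(-8, D), Add(-103, D)) = Mul(Add(-103, D), Add(-8, D)))
Add(w, Mul(-1, Function('N')(x))) = Add(-26197, Mul(-1, Add(824, Pow(8010, 2), Mul(-111, 8010)))) = Add(-26197, Mul(-1, Add(824, 64160100, -889110))) = Add(-26197, Mul(-1, 63271814)) = Add(-26197, -63271814) = -63298011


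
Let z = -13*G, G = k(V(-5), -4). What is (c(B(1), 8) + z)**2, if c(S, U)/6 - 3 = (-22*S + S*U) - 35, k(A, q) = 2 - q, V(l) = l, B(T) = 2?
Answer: 191844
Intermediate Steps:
c(S, U) = -192 - 132*S + 6*S*U (c(S, U) = 18 + 6*((-22*S + S*U) - 35) = 18 + 6*(-35 - 22*S + S*U) = 18 + (-210 - 132*S + 6*S*U) = -192 - 132*S + 6*S*U)
G = 6 (G = 2 - 1*(-4) = 2 + 4 = 6)
z = -78 (z = -13*6 = -78)
(c(B(1), 8) + z)**2 = ((-192 - 132*2 + 6*2*8) - 78)**2 = ((-192 - 264 + 96) - 78)**2 = (-360 - 78)**2 = (-438)**2 = 191844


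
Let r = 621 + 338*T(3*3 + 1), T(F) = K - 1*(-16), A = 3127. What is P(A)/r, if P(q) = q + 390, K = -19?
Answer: -3517/393 ≈ -8.9491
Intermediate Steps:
T(F) = -3 (T(F) = -19 - 1*(-16) = -19 + 16 = -3)
P(q) = 390 + q
r = -393 (r = 621 + 338*(-3) = 621 - 1014 = -393)
P(A)/r = (390 + 3127)/(-393) = 3517*(-1/393) = -3517/393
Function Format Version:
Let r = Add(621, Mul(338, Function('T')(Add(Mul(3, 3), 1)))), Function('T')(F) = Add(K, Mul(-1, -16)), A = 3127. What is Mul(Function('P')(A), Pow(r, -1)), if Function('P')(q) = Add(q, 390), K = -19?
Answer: Rational(-3517, 393) ≈ -8.9491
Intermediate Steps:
Function('T')(F) = -3 (Function('T')(F) = Add(-19, Mul(-1, -16)) = Add(-19, 16) = -3)
Function('P')(q) = Add(390, q)
r = -393 (r = Add(621, Mul(338, -3)) = Add(621, -1014) = -393)
Mul(Function('P')(A), Pow(r, -1)) = Mul(Add(390, 3127), Pow(-393, -1)) = Mul(3517, Rational(-1, 393)) = Rational(-3517, 393)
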